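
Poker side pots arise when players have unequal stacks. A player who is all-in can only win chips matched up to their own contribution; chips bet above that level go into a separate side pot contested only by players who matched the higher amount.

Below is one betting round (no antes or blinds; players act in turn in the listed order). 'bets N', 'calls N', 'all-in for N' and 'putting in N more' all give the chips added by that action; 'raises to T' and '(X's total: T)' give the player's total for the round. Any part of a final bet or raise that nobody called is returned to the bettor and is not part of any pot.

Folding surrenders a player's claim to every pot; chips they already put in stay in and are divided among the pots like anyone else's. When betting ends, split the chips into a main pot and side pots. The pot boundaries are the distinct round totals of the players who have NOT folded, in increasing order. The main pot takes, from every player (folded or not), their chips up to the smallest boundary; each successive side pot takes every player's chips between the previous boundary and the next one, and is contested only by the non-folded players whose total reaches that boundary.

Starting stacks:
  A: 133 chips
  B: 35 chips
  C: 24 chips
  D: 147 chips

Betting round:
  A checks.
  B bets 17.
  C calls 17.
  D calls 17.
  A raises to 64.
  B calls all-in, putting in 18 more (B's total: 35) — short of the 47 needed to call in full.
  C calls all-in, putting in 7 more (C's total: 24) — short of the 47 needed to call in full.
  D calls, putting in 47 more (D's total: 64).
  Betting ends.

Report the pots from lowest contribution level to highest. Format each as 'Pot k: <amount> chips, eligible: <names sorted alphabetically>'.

Contributions: A=64, B=35, C=24, D=64
Pot levels (distinct totals of non-folded players): 24, 35, 64
Layer 1-24: 24 each from A, B, C, D = 24*4 = 96 chips; eligible A, B, C, D
Layer 25-35: 11 each from A, B, D = 11*3 = 33 chips; eligible A, B, D
Layer 36-64: 29 each from A, D = 29*2 = 58 chips; eligible A, D

Pot 1: 96 chips, eligible: A, B, C, D
Pot 2: 33 chips, eligible: A, B, D
Pot 3: 58 chips, eligible: A, D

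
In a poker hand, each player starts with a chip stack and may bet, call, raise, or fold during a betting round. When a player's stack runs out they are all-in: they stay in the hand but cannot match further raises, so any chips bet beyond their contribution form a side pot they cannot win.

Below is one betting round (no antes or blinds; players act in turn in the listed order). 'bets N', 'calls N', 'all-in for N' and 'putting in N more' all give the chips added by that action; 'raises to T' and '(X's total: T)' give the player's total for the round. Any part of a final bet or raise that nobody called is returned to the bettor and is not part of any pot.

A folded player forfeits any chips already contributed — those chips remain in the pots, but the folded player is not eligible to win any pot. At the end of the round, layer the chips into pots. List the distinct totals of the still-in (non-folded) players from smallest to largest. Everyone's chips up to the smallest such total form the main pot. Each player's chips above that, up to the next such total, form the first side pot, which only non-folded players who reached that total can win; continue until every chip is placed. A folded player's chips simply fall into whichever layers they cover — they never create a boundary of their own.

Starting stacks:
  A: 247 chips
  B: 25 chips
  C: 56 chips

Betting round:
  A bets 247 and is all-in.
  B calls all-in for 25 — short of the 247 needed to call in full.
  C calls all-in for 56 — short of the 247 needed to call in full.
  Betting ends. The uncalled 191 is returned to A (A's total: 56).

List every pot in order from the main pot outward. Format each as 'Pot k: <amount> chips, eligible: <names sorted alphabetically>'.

Pot 1: 75 chips, eligible: A, B, C
Pot 2: 62 chips, eligible: A, C

Derivation:
Contributions (after 191 returned to A): A=56, B=25, C=56
Pot levels (distinct totals of non-folded players): 25, 56
Layer 1-25: 25 each from A, B, C = 25*3 = 75 chips; eligible A, B, C
Layer 26-56: 31 each from A, C = 31*2 = 62 chips; eligible A, C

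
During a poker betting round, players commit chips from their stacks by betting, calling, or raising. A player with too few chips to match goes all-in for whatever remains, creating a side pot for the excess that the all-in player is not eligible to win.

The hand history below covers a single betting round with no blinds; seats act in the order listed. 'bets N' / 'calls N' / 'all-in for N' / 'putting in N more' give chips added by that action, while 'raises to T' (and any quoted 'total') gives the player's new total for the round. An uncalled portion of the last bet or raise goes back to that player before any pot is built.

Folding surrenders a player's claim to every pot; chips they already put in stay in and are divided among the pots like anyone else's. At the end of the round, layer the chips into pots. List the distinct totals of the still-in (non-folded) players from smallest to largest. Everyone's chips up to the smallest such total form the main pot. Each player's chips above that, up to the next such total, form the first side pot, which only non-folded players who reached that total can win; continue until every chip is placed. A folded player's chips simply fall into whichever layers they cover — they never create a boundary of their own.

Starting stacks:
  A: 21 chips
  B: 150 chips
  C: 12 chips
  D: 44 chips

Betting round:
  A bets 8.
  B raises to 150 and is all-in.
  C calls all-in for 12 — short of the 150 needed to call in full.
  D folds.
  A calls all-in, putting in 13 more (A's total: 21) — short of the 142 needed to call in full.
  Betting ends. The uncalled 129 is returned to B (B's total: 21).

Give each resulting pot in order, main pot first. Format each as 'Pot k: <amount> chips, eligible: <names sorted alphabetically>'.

Pot 1: 36 chips, eligible: A, B, C
Pot 2: 18 chips, eligible: A, B

Derivation:
Contributions (after 129 returned to B): A=21, B=21, C=12
Folded: D
Pot levels (distinct totals of non-folded players): 12, 21
Layer 1-12: 12 each from A, B, C = 12*3 = 36 chips; eligible A, B, C
Layer 13-21: 9 each from A, B = 9*2 = 18 chips; eligible A, B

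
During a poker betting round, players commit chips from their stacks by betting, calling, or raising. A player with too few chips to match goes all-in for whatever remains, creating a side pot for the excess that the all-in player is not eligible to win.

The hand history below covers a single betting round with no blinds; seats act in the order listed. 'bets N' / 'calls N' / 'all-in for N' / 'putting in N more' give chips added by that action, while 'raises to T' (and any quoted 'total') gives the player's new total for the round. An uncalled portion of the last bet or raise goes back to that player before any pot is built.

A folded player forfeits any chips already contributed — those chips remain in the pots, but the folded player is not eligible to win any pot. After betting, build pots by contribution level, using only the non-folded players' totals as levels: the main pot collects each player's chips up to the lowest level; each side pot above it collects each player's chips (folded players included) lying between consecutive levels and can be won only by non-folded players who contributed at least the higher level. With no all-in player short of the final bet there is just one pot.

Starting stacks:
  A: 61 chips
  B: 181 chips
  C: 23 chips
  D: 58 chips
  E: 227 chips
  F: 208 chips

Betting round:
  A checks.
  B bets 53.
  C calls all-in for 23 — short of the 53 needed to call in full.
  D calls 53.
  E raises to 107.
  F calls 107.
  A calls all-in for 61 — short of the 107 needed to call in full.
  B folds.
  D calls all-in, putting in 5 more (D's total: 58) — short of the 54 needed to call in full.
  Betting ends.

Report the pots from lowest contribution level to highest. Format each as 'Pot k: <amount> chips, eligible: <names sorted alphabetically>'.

Pot 1: 138 chips, eligible: A, C, D, E, F
Pot 2: 170 chips, eligible: A, D, E, F
Pot 3: 9 chips, eligible: A, E, F
Pot 4: 92 chips, eligible: E, F

Derivation:
Contributions: A=61, B=53, C=23, D=58, E=107, F=107
Folded: B
Pot levels (distinct totals of non-folded players): 23, 58, 61, 107
Layer 1-23: 23 each from A, B, C, D, E, F = 23*6 = 138 chips; eligible A, C, D, E, F
Layer 24-58: A 35 + B 30 + D 35 + E 35 + F 35 = 170 chips; eligible A, D, E, F
Layer 59-61: 3 each from A, E, F = 3*3 = 9 chips; eligible A, E, F
Layer 62-107: 46 each from E, F = 46*2 = 92 chips; eligible E, F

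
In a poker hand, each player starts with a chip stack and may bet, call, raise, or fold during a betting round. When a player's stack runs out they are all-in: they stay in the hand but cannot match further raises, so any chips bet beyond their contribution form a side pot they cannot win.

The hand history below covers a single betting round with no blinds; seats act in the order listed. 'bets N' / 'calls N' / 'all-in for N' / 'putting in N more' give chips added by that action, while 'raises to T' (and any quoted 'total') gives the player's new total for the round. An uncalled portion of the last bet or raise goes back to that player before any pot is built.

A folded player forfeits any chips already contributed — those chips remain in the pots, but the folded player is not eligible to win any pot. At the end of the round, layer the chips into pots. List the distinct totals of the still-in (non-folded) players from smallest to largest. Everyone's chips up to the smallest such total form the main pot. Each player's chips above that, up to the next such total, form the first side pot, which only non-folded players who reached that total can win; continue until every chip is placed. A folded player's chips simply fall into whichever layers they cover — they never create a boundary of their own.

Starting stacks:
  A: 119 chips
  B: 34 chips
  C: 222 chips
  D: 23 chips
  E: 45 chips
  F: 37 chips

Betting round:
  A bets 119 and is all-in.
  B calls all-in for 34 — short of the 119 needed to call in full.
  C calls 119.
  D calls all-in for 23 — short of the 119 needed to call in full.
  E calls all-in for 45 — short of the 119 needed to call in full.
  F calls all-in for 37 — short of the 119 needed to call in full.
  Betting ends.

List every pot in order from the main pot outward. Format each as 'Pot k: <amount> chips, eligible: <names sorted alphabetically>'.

Pot 1: 138 chips, eligible: A, B, C, D, E, F
Pot 2: 55 chips, eligible: A, B, C, E, F
Pot 3: 12 chips, eligible: A, C, E, F
Pot 4: 24 chips, eligible: A, C, E
Pot 5: 148 chips, eligible: A, C

Derivation:
Contributions: A=119, B=34, C=119, D=23, E=45, F=37
Pot levels (distinct totals of non-folded players): 23, 34, 37, 45, 119
Layer 1-23: 23 each from A, B, C, D, E, F = 23*6 = 138 chips; eligible A, B, C, D, E, F
Layer 24-34: 11 each from A, B, C, E, F = 11*5 = 55 chips; eligible A, B, C, E, F
Layer 35-37: 3 each from A, C, E, F = 3*4 = 12 chips; eligible A, C, E, F
Layer 38-45: 8 each from A, C, E = 8*3 = 24 chips; eligible A, C, E
Layer 46-119: 74 each from A, C = 74*2 = 148 chips; eligible A, C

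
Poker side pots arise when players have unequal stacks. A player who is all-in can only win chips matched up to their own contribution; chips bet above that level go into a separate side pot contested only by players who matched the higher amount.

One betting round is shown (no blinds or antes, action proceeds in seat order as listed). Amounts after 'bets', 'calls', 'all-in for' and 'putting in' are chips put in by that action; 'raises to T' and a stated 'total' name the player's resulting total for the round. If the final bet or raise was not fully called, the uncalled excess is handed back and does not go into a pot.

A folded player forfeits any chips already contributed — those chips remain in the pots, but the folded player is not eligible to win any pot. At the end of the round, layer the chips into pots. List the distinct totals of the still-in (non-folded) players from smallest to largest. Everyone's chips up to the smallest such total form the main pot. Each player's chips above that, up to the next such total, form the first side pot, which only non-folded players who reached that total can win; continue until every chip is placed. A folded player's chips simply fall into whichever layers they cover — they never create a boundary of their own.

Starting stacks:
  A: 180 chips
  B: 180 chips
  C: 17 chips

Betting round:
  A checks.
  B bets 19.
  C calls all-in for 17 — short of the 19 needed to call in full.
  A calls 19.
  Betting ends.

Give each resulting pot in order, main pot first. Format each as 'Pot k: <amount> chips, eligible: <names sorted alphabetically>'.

Contributions: A=19, B=19, C=17
Pot levels (distinct totals of non-folded players): 17, 19
Layer 1-17: 17 each from A, B, C = 17*3 = 51 chips; eligible A, B, C
Layer 18-19: 2 each from A, B = 2*2 = 4 chips; eligible A, B

Pot 1: 51 chips, eligible: A, B, C
Pot 2: 4 chips, eligible: A, B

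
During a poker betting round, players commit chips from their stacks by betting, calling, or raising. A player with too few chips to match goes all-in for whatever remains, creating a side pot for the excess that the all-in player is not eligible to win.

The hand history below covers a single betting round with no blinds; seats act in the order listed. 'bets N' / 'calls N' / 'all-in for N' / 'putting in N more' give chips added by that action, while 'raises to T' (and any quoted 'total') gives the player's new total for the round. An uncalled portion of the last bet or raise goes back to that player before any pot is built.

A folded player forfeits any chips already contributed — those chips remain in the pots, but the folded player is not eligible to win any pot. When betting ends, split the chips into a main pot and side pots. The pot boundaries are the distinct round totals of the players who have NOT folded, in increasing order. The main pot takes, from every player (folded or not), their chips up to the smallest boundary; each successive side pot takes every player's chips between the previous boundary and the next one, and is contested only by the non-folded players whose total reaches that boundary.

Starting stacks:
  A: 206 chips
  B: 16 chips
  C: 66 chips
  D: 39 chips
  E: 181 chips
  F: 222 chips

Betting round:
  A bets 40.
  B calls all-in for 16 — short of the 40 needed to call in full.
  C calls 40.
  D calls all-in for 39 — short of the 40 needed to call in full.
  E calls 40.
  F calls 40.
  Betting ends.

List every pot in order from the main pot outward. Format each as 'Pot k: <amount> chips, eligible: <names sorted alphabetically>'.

Contributions: A=40, B=16, C=40, D=39, E=40, F=40
Pot levels (distinct totals of non-folded players): 16, 39, 40
Layer 1-16: 16 each from A, B, C, D, E, F = 16*6 = 96 chips; eligible A, B, C, D, E, F
Layer 17-39: 23 each from A, C, D, E, F = 23*5 = 115 chips; eligible A, C, D, E, F
Layer 40-40: 1 each from A, C, E, F = 1*4 = 4 chips; eligible A, C, E, F

Pot 1: 96 chips, eligible: A, B, C, D, E, F
Pot 2: 115 chips, eligible: A, C, D, E, F
Pot 3: 4 chips, eligible: A, C, E, F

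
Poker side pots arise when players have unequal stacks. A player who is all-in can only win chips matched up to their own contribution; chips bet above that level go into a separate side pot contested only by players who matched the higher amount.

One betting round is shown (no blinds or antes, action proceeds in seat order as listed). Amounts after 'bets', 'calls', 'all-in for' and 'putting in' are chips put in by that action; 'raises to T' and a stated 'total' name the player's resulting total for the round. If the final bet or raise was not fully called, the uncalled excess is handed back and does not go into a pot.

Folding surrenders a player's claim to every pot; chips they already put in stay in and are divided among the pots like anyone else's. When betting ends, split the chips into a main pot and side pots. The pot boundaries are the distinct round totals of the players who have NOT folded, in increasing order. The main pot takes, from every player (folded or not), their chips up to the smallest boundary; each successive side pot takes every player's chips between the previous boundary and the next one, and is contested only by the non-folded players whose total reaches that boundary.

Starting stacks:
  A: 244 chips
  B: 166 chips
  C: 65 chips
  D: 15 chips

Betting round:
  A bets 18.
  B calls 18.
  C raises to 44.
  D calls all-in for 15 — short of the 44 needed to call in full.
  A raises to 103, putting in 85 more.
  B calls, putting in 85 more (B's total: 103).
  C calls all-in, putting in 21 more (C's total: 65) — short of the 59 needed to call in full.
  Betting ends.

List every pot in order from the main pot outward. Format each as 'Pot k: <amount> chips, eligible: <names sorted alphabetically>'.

Contributions: A=103, B=103, C=65, D=15
Pot levels (distinct totals of non-folded players): 15, 65, 103
Layer 1-15: 15 each from A, B, C, D = 15*4 = 60 chips; eligible A, B, C, D
Layer 16-65: 50 each from A, B, C = 50*3 = 150 chips; eligible A, B, C
Layer 66-103: 38 each from A, B = 38*2 = 76 chips; eligible A, B

Pot 1: 60 chips, eligible: A, B, C, D
Pot 2: 150 chips, eligible: A, B, C
Pot 3: 76 chips, eligible: A, B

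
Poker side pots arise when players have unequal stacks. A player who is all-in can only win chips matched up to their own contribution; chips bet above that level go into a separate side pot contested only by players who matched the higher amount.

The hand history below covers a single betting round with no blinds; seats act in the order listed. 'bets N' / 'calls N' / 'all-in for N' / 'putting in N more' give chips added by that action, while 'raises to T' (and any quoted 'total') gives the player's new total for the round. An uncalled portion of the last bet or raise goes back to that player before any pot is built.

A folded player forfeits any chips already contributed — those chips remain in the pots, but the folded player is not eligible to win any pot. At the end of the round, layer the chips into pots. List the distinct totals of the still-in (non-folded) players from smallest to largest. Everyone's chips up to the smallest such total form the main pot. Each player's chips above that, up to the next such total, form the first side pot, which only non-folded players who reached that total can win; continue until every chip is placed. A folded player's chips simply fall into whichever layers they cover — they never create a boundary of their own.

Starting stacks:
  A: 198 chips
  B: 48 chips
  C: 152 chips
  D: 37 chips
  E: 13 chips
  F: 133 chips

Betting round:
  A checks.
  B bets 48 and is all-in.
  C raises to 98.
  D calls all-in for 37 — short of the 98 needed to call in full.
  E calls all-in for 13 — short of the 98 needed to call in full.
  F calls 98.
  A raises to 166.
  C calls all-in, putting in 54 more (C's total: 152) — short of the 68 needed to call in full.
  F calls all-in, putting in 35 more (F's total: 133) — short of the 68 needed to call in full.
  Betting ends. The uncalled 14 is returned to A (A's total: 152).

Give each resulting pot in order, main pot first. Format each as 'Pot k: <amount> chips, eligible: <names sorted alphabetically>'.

Pot 1: 78 chips, eligible: A, B, C, D, E, F
Pot 2: 120 chips, eligible: A, B, C, D, F
Pot 3: 44 chips, eligible: A, B, C, F
Pot 4: 255 chips, eligible: A, C, F
Pot 5: 38 chips, eligible: A, C

Derivation:
Contributions (after 14 returned to A): A=152, B=48, C=152, D=37, E=13, F=133
Pot levels (distinct totals of non-folded players): 13, 37, 48, 133, 152
Layer 1-13: 13 each from A, B, C, D, E, F = 13*6 = 78 chips; eligible A, B, C, D, E, F
Layer 14-37: 24 each from A, B, C, D, F = 24*5 = 120 chips; eligible A, B, C, D, F
Layer 38-48: 11 each from A, B, C, F = 11*4 = 44 chips; eligible A, B, C, F
Layer 49-133: 85 each from A, C, F = 85*3 = 255 chips; eligible A, C, F
Layer 134-152: 19 each from A, C = 19*2 = 38 chips; eligible A, C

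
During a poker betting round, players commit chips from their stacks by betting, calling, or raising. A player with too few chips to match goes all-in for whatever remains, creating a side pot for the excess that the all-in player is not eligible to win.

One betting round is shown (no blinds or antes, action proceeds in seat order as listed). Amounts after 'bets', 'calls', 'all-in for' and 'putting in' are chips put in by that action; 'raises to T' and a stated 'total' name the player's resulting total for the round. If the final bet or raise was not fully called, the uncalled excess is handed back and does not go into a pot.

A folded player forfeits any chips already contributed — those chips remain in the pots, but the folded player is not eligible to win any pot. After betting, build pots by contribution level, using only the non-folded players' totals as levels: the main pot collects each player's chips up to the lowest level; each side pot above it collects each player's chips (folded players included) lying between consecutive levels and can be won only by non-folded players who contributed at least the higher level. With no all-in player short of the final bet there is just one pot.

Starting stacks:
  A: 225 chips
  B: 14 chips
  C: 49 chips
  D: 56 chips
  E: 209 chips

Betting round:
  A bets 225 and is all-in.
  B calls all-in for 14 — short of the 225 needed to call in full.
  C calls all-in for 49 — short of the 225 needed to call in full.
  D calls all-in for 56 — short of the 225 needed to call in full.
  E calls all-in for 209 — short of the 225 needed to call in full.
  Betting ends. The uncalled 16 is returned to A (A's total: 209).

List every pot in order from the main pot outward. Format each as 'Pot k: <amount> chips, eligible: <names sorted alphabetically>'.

Contributions (after 16 returned to A): A=209, B=14, C=49, D=56, E=209
Pot levels (distinct totals of non-folded players): 14, 49, 56, 209
Layer 1-14: 14 each from A, B, C, D, E = 14*5 = 70 chips; eligible A, B, C, D, E
Layer 15-49: 35 each from A, C, D, E = 35*4 = 140 chips; eligible A, C, D, E
Layer 50-56: 7 each from A, D, E = 7*3 = 21 chips; eligible A, D, E
Layer 57-209: 153 each from A, E = 153*2 = 306 chips; eligible A, E

Pot 1: 70 chips, eligible: A, B, C, D, E
Pot 2: 140 chips, eligible: A, C, D, E
Pot 3: 21 chips, eligible: A, D, E
Pot 4: 306 chips, eligible: A, E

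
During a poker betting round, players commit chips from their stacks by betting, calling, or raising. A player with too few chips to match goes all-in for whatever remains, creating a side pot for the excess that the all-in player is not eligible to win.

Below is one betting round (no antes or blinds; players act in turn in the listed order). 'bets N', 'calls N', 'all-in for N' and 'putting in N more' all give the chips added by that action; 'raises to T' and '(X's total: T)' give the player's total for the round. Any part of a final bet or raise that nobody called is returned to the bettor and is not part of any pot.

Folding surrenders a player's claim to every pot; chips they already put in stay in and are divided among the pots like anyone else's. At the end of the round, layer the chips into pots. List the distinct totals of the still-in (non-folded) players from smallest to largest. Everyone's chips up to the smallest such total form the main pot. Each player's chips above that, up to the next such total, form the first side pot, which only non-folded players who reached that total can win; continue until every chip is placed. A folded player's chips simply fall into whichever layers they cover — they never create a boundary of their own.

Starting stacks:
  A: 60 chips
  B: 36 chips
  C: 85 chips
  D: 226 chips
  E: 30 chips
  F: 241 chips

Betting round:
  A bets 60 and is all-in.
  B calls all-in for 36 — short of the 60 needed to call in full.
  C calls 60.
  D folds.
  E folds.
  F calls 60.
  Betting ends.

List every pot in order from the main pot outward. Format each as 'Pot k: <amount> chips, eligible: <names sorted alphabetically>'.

Contributions: A=60, B=36, C=60, F=60
Folded: D, E
Pot levels (distinct totals of non-folded players): 36, 60
Layer 1-36: 36 each from A, B, C, F = 36*4 = 144 chips; eligible A, B, C, F
Layer 37-60: 24 each from A, C, F = 24*3 = 72 chips; eligible A, C, F

Pot 1: 144 chips, eligible: A, B, C, F
Pot 2: 72 chips, eligible: A, C, F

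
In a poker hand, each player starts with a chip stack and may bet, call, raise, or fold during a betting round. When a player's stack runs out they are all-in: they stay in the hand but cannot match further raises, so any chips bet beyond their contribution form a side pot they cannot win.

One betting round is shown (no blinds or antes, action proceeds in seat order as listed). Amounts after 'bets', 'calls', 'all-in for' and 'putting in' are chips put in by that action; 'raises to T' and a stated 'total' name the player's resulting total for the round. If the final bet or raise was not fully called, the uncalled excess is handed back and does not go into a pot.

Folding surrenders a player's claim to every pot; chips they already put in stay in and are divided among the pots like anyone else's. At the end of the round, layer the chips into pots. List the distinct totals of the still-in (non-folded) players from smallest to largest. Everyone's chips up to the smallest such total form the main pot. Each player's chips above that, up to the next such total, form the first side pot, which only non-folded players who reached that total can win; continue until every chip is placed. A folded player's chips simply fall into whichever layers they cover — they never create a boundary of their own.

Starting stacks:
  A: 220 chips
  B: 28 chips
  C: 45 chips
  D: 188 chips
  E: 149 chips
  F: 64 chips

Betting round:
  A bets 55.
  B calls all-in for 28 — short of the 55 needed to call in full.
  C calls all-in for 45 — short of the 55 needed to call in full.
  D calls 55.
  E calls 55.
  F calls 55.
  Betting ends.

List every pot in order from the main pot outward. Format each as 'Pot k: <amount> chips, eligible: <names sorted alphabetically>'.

Contributions: A=55, B=28, C=45, D=55, E=55, F=55
Pot levels (distinct totals of non-folded players): 28, 45, 55
Layer 1-28: 28 each from A, B, C, D, E, F = 28*6 = 168 chips; eligible A, B, C, D, E, F
Layer 29-45: 17 each from A, C, D, E, F = 17*5 = 85 chips; eligible A, C, D, E, F
Layer 46-55: 10 each from A, D, E, F = 10*4 = 40 chips; eligible A, D, E, F

Pot 1: 168 chips, eligible: A, B, C, D, E, F
Pot 2: 85 chips, eligible: A, C, D, E, F
Pot 3: 40 chips, eligible: A, D, E, F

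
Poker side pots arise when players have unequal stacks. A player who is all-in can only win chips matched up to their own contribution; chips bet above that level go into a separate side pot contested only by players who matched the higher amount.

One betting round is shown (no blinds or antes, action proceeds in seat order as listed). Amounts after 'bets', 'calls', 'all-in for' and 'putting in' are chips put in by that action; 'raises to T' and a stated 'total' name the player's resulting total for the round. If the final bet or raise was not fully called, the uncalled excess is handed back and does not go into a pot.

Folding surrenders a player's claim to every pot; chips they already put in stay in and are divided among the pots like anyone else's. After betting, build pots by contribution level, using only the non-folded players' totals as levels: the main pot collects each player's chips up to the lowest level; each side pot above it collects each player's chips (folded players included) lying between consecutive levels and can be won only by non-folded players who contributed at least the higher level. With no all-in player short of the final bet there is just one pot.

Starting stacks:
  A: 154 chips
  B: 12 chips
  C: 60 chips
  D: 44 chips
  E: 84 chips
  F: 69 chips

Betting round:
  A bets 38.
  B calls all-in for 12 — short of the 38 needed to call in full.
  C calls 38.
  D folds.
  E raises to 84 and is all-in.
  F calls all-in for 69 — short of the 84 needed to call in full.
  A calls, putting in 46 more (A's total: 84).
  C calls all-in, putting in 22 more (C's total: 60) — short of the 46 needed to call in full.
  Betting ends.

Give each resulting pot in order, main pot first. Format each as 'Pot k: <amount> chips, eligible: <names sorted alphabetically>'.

Pot 1: 60 chips, eligible: A, B, C, E, F
Pot 2: 192 chips, eligible: A, C, E, F
Pot 3: 27 chips, eligible: A, E, F
Pot 4: 30 chips, eligible: A, E

Derivation:
Contributions: A=84, B=12, C=60, E=84, F=69
Folded: D
Pot levels (distinct totals of non-folded players): 12, 60, 69, 84
Layer 1-12: 12 each from A, B, C, E, F = 12*5 = 60 chips; eligible A, B, C, E, F
Layer 13-60: 48 each from A, C, E, F = 48*4 = 192 chips; eligible A, C, E, F
Layer 61-69: 9 each from A, E, F = 9*3 = 27 chips; eligible A, E, F
Layer 70-84: 15 each from A, E = 15*2 = 30 chips; eligible A, E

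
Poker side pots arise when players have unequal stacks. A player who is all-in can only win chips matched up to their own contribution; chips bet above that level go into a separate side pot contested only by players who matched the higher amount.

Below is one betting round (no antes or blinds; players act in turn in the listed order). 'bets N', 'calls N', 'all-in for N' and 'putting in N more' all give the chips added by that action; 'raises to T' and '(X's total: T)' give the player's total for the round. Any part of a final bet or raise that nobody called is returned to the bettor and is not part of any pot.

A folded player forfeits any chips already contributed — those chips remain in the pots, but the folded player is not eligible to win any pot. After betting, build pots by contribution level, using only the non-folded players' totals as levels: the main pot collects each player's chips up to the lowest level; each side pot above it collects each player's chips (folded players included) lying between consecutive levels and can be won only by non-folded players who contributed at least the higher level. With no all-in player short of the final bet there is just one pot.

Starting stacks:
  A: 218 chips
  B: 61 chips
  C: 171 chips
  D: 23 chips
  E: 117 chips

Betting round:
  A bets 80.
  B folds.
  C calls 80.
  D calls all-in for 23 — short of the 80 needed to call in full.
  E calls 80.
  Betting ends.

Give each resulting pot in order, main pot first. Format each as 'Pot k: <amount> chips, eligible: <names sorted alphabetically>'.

Pot 1: 92 chips, eligible: A, C, D, E
Pot 2: 171 chips, eligible: A, C, E

Derivation:
Contributions: A=80, C=80, D=23, E=80
Folded: B
Pot levels (distinct totals of non-folded players): 23, 80
Layer 1-23: 23 each from A, C, D, E = 23*4 = 92 chips; eligible A, C, D, E
Layer 24-80: 57 each from A, C, E = 57*3 = 171 chips; eligible A, C, E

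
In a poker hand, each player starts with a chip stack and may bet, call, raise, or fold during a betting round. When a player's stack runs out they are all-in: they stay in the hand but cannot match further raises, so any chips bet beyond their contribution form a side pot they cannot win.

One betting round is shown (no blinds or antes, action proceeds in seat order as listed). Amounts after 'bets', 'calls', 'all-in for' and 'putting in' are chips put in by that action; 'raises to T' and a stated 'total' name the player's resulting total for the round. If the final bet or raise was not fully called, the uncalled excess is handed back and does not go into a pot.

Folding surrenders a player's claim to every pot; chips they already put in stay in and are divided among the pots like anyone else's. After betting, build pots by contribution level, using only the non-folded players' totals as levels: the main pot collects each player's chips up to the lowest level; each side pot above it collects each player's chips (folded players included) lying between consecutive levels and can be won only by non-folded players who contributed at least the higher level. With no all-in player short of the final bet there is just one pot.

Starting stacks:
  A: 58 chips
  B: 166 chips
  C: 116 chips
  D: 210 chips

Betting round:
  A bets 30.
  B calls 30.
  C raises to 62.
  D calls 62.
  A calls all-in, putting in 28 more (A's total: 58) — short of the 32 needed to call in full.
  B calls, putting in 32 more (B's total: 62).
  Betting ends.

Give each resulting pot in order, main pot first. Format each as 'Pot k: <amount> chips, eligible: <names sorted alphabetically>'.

Pot 1: 232 chips, eligible: A, B, C, D
Pot 2: 12 chips, eligible: B, C, D

Derivation:
Contributions: A=58, B=62, C=62, D=62
Pot levels (distinct totals of non-folded players): 58, 62
Layer 1-58: 58 each from A, B, C, D = 58*4 = 232 chips; eligible A, B, C, D
Layer 59-62: 4 each from B, C, D = 4*3 = 12 chips; eligible B, C, D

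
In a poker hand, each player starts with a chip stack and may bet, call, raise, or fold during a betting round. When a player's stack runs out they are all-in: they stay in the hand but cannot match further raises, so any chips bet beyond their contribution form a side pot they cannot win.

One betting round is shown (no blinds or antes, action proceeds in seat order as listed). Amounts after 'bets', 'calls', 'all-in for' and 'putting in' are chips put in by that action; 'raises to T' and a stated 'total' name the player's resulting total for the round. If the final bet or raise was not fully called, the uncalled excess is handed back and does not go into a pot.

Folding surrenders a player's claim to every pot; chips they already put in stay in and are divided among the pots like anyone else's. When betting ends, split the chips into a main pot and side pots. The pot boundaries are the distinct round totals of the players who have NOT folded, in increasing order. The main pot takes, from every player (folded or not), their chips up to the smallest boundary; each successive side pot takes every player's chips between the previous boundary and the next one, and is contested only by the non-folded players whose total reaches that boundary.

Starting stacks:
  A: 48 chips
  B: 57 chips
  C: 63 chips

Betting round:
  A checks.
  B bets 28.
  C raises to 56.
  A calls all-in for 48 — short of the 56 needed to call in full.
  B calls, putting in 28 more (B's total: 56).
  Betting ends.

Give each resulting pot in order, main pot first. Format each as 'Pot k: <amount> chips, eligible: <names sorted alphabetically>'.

Pot 1: 144 chips, eligible: A, B, C
Pot 2: 16 chips, eligible: B, C

Derivation:
Contributions: A=48, B=56, C=56
Pot levels (distinct totals of non-folded players): 48, 56
Layer 1-48: 48 each from A, B, C = 48*3 = 144 chips; eligible A, B, C
Layer 49-56: 8 each from B, C = 8*2 = 16 chips; eligible B, C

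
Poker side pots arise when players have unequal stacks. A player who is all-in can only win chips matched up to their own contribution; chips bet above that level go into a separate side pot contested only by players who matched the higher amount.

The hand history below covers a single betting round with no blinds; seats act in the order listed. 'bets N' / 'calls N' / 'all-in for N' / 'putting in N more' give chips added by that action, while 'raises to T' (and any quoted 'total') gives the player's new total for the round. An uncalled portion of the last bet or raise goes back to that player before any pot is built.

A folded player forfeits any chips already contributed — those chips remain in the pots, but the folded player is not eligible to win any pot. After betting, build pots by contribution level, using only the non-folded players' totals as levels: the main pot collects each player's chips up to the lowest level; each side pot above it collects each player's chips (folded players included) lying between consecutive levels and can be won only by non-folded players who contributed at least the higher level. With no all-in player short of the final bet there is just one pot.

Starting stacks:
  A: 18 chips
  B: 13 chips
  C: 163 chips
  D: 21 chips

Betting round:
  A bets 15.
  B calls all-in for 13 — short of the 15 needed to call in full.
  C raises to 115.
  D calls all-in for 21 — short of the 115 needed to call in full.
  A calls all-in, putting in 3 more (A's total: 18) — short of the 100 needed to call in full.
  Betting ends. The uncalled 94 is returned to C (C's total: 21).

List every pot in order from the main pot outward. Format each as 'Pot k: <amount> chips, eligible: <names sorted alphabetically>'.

Pot 1: 52 chips, eligible: A, B, C, D
Pot 2: 15 chips, eligible: A, C, D
Pot 3: 6 chips, eligible: C, D

Derivation:
Contributions (after 94 returned to C): A=18, B=13, C=21, D=21
Pot levels (distinct totals of non-folded players): 13, 18, 21
Layer 1-13: 13 each from A, B, C, D = 13*4 = 52 chips; eligible A, B, C, D
Layer 14-18: 5 each from A, C, D = 5*3 = 15 chips; eligible A, C, D
Layer 19-21: 3 each from C, D = 3*2 = 6 chips; eligible C, D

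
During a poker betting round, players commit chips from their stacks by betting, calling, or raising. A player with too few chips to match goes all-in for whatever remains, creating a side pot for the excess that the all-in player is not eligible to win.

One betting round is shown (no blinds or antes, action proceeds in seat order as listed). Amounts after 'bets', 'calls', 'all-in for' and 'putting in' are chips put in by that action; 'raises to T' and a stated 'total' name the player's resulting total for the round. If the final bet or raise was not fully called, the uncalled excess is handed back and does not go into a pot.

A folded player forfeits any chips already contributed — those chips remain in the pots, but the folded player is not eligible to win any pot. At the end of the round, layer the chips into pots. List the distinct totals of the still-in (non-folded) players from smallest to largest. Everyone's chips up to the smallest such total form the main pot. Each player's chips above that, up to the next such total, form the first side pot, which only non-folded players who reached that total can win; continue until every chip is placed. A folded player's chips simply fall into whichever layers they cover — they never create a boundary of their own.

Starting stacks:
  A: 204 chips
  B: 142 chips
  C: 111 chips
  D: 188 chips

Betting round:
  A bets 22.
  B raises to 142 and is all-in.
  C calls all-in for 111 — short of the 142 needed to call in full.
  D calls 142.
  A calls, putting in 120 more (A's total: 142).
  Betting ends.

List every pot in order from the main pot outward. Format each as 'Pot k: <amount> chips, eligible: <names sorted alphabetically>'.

Pot 1: 444 chips, eligible: A, B, C, D
Pot 2: 93 chips, eligible: A, B, D

Derivation:
Contributions: A=142, B=142, C=111, D=142
Pot levels (distinct totals of non-folded players): 111, 142
Layer 1-111: 111 each from A, B, C, D = 111*4 = 444 chips; eligible A, B, C, D
Layer 112-142: 31 each from A, B, D = 31*3 = 93 chips; eligible A, B, D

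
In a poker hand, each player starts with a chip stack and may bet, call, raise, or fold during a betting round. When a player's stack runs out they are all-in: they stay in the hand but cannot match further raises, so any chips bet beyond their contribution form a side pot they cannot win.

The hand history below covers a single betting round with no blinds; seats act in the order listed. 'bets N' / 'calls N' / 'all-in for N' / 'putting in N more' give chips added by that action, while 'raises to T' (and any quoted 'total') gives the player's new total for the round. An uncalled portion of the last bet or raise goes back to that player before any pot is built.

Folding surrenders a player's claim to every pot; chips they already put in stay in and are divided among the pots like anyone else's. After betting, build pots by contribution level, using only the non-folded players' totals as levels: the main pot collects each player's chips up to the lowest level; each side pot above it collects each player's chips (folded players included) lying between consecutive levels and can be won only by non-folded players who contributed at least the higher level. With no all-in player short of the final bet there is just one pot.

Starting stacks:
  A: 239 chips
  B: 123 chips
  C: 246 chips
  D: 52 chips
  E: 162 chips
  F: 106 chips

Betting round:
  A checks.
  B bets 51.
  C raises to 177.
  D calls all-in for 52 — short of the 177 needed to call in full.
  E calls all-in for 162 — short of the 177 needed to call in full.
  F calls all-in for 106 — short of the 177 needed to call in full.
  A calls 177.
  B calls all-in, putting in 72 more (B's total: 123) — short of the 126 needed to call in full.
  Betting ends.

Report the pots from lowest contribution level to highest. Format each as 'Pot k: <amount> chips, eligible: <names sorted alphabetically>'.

Contributions: A=177, B=123, C=177, D=52, E=162, F=106
Pot levels (distinct totals of non-folded players): 52, 106, 123, 162, 177
Layer 1-52: 52 each from A, B, C, D, E, F = 52*6 = 312 chips; eligible A, B, C, D, E, F
Layer 53-106: 54 each from A, B, C, E, F = 54*5 = 270 chips; eligible A, B, C, E, F
Layer 107-123: 17 each from A, B, C, E = 17*4 = 68 chips; eligible A, B, C, E
Layer 124-162: 39 each from A, C, E = 39*3 = 117 chips; eligible A, C, E
Layer 163-177: 15 each from A, C = 15*2 = 30 chips; eligible A, C

Pot 1: 312 chips, eligible: A, B, C, D, E, F
Pot 2: 270 chips, eligible: A, B, C, E, F
Pot 3: 68 chips, eligible: A, B, C, E
Pot 4: 117 chips, eligible: A, C, E
Pot 5: 30 chips, eligible: A, C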